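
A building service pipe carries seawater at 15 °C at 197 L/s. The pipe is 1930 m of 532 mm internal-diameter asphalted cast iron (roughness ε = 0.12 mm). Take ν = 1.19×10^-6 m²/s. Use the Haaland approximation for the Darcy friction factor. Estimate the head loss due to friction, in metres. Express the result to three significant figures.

h_f ≈ 2.30 m

V = 4Q/(πD²) = 4·0.197/(π·0.532²) = 0.8862 m/s
Re = VD/ν = 0.8862·0.532/1.19×10^-6 = 3.96×10^5 → turbulent
ε/D = 0.12/532 = 2.26×10^-4
Haaland: f = 0.01583
h_f = f(L/D)V²/(2g) = 0.01583·(1930/0.532)·0.8862²/(2·9.81) = 2.299 m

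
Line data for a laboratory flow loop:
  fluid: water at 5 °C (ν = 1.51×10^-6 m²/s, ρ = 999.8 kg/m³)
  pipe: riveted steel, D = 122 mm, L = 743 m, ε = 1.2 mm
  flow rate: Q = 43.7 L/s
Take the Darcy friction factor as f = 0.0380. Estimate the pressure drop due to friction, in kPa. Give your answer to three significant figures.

Δp ≈ 1620 kPa

V = 4Q/(πD²) = 4·0.0437/(π·0.122²) = 3.738 m/s
h_f = f(L/D)V²/(2g) = 0.03800·(743/0.122)·3.738²/(2·9.81) = 164.8 m
Δp = ρg·h_f = 999.8·9.81·164.8 = 1617 kPa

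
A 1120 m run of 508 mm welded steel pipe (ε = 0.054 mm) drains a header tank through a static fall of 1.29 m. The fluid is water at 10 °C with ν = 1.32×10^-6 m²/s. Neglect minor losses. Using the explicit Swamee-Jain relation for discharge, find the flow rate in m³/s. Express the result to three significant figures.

Swamee-Jain (Type II): Q = -0.965·√(gD⁵h_f/L)·ln[ε/(3.7D) + √(3.17ν²L/(gD³h_f))]
√(gD⁵h_f/L) = √(9.81·0.508⁵·1.29/1120) = 0.01955
ε/(3.7D) = 2.87×10^-5; √(3.17ν²L/(gD³h_f)) = 6.11×10^-5
Q = -0.965·0.01955·ln(8.979×10^-5) = 0.1758 m³/s
Check: V = 0.867 m/s, Re = 3.34×10^5, f = 0.01528, h_f = 1.29 m ≈ 1.29 m ✓

Q ≈ 0.176 m³/s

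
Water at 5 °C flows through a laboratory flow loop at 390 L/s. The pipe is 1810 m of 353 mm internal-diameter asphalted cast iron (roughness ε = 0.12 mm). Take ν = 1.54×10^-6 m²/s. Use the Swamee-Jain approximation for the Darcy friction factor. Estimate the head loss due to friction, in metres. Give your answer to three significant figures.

h_f ≈ 67.1 m

V = 4Q/(πD²) = 4·0.390/(π·0.353²) = 3.985 m/s
Re = VD/ν = 3.985·0.353/1.54×10^-6 = 9.13×10^5 → turbulent
ε/D = 0.12/353 = 3.40×10^-4
Swamee-Jain: f = 0.01616
h_f = f(L/D)V²/(2g) = 0.01616·(1810/0.353)·3.985²/(2·9.81) = 67.07 m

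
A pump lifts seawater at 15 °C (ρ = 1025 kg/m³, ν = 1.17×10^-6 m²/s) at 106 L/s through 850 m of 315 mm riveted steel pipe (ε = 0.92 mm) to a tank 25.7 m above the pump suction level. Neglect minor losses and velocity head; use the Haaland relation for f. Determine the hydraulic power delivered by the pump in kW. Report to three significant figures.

P_hyd ≈ 34.5 kW

V = 4Q/(πD²) = 1.360 m/s; Re = 3.66×10^5; ε/D = 0.00292; f = 0.02636
h_f = f(L/D)V²/2g = 6.707 m
Total head H = z + h_f = 25.7 + 6.707 = 32.41 m
P_hyd = ρgQH = 1025·9.81·0.106·32.41 = 34.54 kW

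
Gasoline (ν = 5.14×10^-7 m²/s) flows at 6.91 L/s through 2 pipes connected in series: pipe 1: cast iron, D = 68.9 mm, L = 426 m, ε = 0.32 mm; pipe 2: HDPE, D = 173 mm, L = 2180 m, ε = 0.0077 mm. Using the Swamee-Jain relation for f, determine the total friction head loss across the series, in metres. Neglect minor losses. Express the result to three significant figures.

Pipe 1: V = 1.853 m/s, Re = 2.48×10^5, ε/D = 0.00464, f = 0.03026, h_1 = f(L/D)V²/2g = 32.75 m
Pipe 2: V = 0.2940 m/s, Re = 9.89×10^4, ε/D = 4.45×10^-5, f = 0.01817, h_2 = f(L/D)V²/2g = 1.008 m
Series → Q common, losses add: H = Σh = 33.76 m

H ≈ 33.8 m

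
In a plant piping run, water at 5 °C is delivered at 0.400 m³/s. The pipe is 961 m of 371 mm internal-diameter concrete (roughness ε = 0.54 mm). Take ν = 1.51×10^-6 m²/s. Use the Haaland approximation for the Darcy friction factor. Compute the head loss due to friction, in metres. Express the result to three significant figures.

h_f ≈ 39.5 m

V = 4Q/(πD²) = 4·0.400/(π·0.371²) = 3.700 m/s
Re = VD/ν = 3.700·0.371/1.51×10^-6 = 9.09×10^5 → turbulent
ε/D = 0.54/371 = 0.00146
Haaland: f = 0.02183
h_f = f(L/D)V²/(2g) = 0.02183·(961/0.371)·3.700²/(2·9.81) = 39.45 m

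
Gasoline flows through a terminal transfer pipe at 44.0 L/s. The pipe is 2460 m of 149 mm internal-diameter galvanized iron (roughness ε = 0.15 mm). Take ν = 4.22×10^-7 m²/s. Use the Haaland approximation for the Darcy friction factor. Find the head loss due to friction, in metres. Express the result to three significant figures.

h_f ≈ 107 m

V = 4Q/(πD²) = 4·0.0440/(π·0.149²) = 2.523 m/s
Re = VD/ν = 2.523·0.149/4.22×10^-7 = 8.91×10^5 → turbulent
ε/D = 0.15/149 = 0.00101
Haaland: f = 0.02000
h_f = f(L/D)V²/(2g) = 0.02000·(2460/0.149)·2.523²/(2·9.81) = 107.2 m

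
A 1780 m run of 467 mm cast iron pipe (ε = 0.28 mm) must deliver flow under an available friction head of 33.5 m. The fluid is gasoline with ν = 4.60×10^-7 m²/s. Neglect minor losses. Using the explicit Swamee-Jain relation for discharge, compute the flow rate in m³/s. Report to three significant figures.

Q ≈ 0.537 m³/s

Swamee-Jain (Type II): Q = -0.965·√(gD⁵h_f/L)·ln[ε/(3.7D) + √(3.17ν²L/(gD³h_f))]
√(gD⁵h_f/L) = √(9.81·0.467⁵·33.5/1780) = 0.06404
ε/(3.7D) = 1.62×10^-4; √(3.17ν²L/(gD³h_f)) = 5.97×10^-6
Q = -0.965·0.06404·ln(1.680×10^-4) = 0.5371 m³/s
Check: V = 3.14 m/s, Re = 3.18×10^6, f = 0.01760, h_f = 33.6 m ≈ 33.5 m ✓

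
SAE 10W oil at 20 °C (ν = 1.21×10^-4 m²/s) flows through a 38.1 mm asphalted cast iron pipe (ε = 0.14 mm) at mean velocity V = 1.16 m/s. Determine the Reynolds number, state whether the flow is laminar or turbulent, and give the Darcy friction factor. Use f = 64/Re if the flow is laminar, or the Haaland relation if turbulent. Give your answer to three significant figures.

Re ≈ 365; laminar; f = 64/Re ≈ 0.175

Re = VD/ν = 1.160·0.0381/1.21×10^-4 = 365
Re < 2300 → laminar → f = 64/Re = 0.1752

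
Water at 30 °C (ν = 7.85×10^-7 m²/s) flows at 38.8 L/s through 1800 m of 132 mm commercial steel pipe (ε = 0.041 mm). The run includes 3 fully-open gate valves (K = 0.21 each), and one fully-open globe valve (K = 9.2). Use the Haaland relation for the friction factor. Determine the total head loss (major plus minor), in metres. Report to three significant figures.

V = 4Q/(πD²) = 2.835 m/s; V²/2g = 0.4097 m
Re = 4.77×10^5, ε/D = 3.11×10^-4 → f = 0.01629 (Haaland)
Major: h_f = f(L/D)·V²/2g = 0.01629·13636·0.4097 = 91.01 m
Minor: ΣK = 9.83; h_m = ΣK·V²/2g = 4.028 m
Total H_L = 91.01 + 4.028 = 95.04 m

H_L ≈ 95.0 m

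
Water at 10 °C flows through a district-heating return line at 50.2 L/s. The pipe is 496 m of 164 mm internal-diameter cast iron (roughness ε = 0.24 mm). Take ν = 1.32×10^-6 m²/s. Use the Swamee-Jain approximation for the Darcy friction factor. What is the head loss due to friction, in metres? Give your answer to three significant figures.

h_f ≈ 19.6 m

V = 4Q/(πD²) = 4·0.0502/(π·0.164²) = 2.376 m/s
Re = VD/ν = 2.376·0.164/1.32×10^-6 = 2.95×10^5 → turbulent
ε/D = 0.24/164 = 0.00146
Swamee-Jain: f = 0.02250
h_f = f(L/D)V²/(2g) = 0.02250·(496/0.164)·2.376²/(2·9.81) = 19.59 m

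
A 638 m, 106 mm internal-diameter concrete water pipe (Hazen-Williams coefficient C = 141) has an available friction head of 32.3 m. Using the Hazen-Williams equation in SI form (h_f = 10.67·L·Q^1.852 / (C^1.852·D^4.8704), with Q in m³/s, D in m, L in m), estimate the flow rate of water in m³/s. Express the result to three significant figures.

Q ≈ 0.0214 m³/s

Rearranging: Q = [h_f·C^1.852·D^4.8704 / (10.67·L)]^(1/1.852)
Q = [32.3·141^1.852·0.106^4.8704 / (10.67·638)]^0.540 = 0.02144 m³/s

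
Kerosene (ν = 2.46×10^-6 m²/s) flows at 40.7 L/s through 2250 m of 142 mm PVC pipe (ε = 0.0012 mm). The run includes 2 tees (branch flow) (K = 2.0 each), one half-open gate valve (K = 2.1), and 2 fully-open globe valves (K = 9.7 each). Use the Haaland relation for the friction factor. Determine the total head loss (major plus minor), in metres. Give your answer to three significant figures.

V = 4Q/(πD²) = 2.570 m/s; V²/2g = 0.3366 m
Re = 1.48×10^5, ε/D = 8.45×10^-6 → f = 0.01648 (Haaland)
Major: h_f = f(L/D)·V²/2g = 0.01648·15845·0.3366 = 87.91 m
Minor: ΣK = 25.5; h_m = ΣK·V²/2g = 8.584 m
Total H_L = 87.91 + 8.584 = 96.50 m

H_L ≈ 96.5 m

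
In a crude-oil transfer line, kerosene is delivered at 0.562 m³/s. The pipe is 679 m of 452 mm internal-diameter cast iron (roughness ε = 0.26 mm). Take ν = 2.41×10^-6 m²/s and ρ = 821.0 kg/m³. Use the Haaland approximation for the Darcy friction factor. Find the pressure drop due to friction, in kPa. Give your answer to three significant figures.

Δp ≈ 135 kPa

V = 4Q/(πD²) = 4·0.562/(π·0.452²) = 3.502 m/s
Re = VD/ν = 3.502·0.452/2.41×10^-6 = 6.57×10^5 → turbulent
ε/D = 0.26/452 = 5.75×10^-4
Haaland: f = 0.01787
h_f = f(L/D)V²/(2g) = 0.01787·(679/0.452)·3.502²/(2·9.81) = 16.78 m
Δp = ρg·h_f = 821.0·9.81·16.78 = 135.1 kPa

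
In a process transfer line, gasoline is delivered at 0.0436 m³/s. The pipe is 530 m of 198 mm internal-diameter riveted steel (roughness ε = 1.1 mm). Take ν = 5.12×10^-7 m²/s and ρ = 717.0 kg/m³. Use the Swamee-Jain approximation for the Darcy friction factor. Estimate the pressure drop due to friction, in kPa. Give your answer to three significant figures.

V = 4Q/(πD²) = 4·0.0436/(π·0.198²) = 1.416 m/s
Re = VD/ν = 1.416·0.198/5.12×10^-7 = 5.48×10^5 → turbulent
ε/D = 1.1/198 = 0.00556
Swamee-Jain: f = 0.03161
h_f = f(L/D)V²/(2g) = 0.03161·(530/0.198)·1.416²/(2·9.81) = 8.647 m
Δp = ρg·h_f = 717.0·9.81·8.647 = 60.82 kPa

Δp ≈ 60.8 kPa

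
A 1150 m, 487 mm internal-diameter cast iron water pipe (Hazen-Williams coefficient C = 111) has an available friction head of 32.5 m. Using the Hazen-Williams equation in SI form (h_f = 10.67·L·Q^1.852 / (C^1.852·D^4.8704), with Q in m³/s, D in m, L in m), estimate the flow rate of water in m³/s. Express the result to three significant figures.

Rearranging: Q = [h_f·C^1.852·D^4.8704 / (10.67·L)]^(1/1.852)
Q = [32.5·111^1.852·0.487^4.8704 / (10.67·1150)]^0.540 = 0.6794 m³/s

Q ≈ 0.679 m³/s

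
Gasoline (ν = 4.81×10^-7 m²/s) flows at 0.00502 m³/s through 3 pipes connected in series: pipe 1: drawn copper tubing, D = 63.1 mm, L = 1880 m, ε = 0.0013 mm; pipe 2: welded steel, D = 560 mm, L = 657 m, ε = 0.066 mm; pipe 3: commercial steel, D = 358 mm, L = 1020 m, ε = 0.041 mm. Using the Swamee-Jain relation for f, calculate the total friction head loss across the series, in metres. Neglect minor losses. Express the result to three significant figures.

Pipe 1: V = 1.605 m/s, Re = 2.11×10^5, ε/D = 2.06×10^-5, f = 0.01557, h_1 = f(L/D)V²/2g = 60.93 m
Pipe 2: V = 0.02038 m/s, Re = 2.37×10^4, ε/D = 1.18×10^-4, f = 0.02506, h_2 = f(L/D)V²/2g = 6.225×10^-4 m
Pipe 3: V = 0.04987 m/s, Re = 3.71×10^4, ε/D = 1.15×10^-4, f = 0.02262, h_3 = f(L/D)V²/2g = 0.008170 m
Series → Q common, losses add: H = Σh = 60.94 m

H ≈ 60.9 m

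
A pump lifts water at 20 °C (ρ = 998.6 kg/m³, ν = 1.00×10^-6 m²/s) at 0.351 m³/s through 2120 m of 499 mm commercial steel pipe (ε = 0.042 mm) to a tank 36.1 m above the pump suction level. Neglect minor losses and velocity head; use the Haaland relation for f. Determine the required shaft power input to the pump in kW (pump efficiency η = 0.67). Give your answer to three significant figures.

P_shaft ≈ 233 kW

V = 4Q/(πD²) = 1.795 m/s; Re = 8.96×10^5; ε/D = 8.42×10^-5; f = 0.01322
h_f = f(L/D)V²/2g = 9.221 m
Total head H = z + h_f = 36.1 + 9.221 = 45.32 m
P_hyd = ρgQH = 998.6·9.81·0.351·45.32 = 155.8 kW
P_shaft = P_hyd/η = 155.8/0.67 = 232.6 kW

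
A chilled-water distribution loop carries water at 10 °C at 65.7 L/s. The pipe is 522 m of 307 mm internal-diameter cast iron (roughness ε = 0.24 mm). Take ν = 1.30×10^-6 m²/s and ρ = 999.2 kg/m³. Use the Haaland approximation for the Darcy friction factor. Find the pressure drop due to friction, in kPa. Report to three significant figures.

V = 4Q/(πD²) = 4·0.0657/(π·0.307²) = 0.8876 m/s
Re = VD/ν = 0.8876·0.307/1.30×10^-6 = 2.10×10^5 → turbulent
ε/D = 0.24/307 = 7.82×10^-4
Haaland: f = 0.01994
h_f = f(L/D)V²/(2g) = 0.01994·(522/0.307)·0.8876²/(2·9.81) = 1.361 m
Δp = ρg·h_f = 999.2·9.81·1.361 = 13.34 kPa

Δp ≈ 13.3 kPa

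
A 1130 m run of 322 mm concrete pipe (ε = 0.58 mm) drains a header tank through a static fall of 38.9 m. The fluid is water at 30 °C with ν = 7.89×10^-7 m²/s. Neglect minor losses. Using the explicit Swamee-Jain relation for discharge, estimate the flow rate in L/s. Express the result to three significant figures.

Swamee-Jain (Type II): Q = -0.965·√(gD⁵h_f/L)·ln[ε/(3.7D) + √(3.17ν²L/(gD³h_f))]
√(gD⁵h_f/L) = √(9.81·0.322⁵·38.9/1130) = 0.03419
ε/(3.7D) = 4.87×10^-4; √(3.17ν²L/(gD³h_f)) = 1.32×10^-5
Q = -0.965·0.03419·ln(5.001×10^-4) = 0.2508 m³/s
Check: V = 3.08 m/s, Re = 1.26×10^6, f = 0.02301, h_f = 39.0 m ≈ 38.9 m ✓

Q ≈ 251 L/s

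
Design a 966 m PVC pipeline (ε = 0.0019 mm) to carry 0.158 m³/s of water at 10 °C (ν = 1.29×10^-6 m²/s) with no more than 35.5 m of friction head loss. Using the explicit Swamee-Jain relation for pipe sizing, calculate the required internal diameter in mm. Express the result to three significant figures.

Swamee-Jain (Type III): D = 0.66·[ε^1.25·(LQ²/(gh_f))^4.75 + ν·Q^9.4·(L/(gh_f))^5.2]^0.04
LQ²/(gh_f) = 0.06925; L/(gh_f) = 2.774
Term 1 = ε^1.25·(…)^4.75 = 2.19×10^-13; Term 2 = ν·Q^9.4·(…)^5.2 = 7.62×10^-12
D = 0.66·(2.19×10^-13 + 7.62×10^-12)^0.04 = 0.2373 m = 237 mm
Check: V = 3.57 m/s, Re = 6.57×10^5, f = 0.01263, h_f = 33.4 m ≈ 35.5 m ✓

D ≈ 237 mm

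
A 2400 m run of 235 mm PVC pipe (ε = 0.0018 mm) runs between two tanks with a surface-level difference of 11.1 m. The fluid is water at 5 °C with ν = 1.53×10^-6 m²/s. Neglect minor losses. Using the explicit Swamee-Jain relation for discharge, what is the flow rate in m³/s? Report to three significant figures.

Q ≈ 0.0499 m³/s

Swamee-Jain (Type II): Q = -0.965·√(gD⁵h_f/L)·ln[ε/(3.7D) + √(3.17ν²L/(gD³h_f))]
√(gD⁵h_f/L) = √(9.81·0.235⁵·11.1/2400) = 0.005702
ε/(3.7D) = 2.07×10^-6; √(3.17ν²L/(gD³h_f)) = 1.12×10^-4
Q = -0.965·0.005702·ln(1.143×10^-4) = 0.04995 m³/s
Check: V = 1.15 m/s, Re = 1.77×10^5, f = 0.01598, h_f = 11.0 m ≈ 11.1 m ✓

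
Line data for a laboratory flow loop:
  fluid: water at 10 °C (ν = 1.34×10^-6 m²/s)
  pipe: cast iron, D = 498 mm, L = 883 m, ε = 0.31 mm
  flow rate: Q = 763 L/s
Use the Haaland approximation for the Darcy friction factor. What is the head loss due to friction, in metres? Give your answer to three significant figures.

h_f ≈ 24.7 m

V = 4Q/(πD²) = 4·0.763/(π·0.498²) = 3.917 m/s
Re = VD/ν = 3.917·0.498/1.34×10^-6 = 1.46×10^6 → turbulent
ε/D = 0.31/498 = 6.22×10^-4
Haaland: f = 0.01785
h_f = f(L/D)V²/(2g) = 0.01785·(883/0.498)·3.917²/(2·9.81) = 24.75 m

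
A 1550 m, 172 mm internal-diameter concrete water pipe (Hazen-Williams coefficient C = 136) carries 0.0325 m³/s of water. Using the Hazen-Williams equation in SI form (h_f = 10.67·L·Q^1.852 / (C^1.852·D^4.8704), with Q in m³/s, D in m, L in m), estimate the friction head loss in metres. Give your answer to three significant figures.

h_f ≈ 17.2 m

h_f = 10.67·1550·0.0325^1.852 / (136^1.852·0.172^4.8704) = 17.16 m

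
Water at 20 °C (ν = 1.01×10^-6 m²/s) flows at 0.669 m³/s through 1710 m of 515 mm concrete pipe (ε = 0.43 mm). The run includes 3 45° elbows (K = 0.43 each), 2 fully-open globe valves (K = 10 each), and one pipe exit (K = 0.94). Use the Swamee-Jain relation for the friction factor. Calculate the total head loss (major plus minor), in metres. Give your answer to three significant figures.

H_L ≈ 45.0 m

V = 4Q/(πD²) = 3.212 m/s; V²/2g = 0.5257 m
Re = 1.64×10^6, ε/D = 8.35×10^-4 → f = 0.01909 (Swamee-Jain)
Major: h_f = f(L/D)·V²/2g = 0.01909·3320·0.5257 = 33.32 m
Minor: ΣK = 22.2; h_m = ΣK·V²/2g = 11.69 m
Total H_L = 33.32 + 11.69 = 45.00 m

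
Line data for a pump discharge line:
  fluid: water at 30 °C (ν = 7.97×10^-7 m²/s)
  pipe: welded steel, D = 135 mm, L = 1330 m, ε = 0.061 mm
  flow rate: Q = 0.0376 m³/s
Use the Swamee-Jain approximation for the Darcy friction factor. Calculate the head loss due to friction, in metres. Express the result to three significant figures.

h_f ≈ 60.9 m

V = 4Q/(πD²) = 4·0.0376/(π·0.135²) = 2.627 m/s
Re = VD/ν = 2.627·0.135/7.97×10^-7 = 4.45×10^5 → turbulent
ε/D = 0.061/135 = 4.52×10^-4
Swamee-Jain: f = 0.01758
h_f = f(L/D)V²/(2g) = 0.01758·(1330/0.135)·2.627²/(2·9.81) = 60.92 m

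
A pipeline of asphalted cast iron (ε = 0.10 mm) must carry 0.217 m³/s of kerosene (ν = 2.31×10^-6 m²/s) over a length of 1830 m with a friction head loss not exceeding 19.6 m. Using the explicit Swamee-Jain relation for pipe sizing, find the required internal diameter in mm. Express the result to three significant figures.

Swamee-Jain (Type III): D = 0.66·[ε^1.25·(LQ²/(gh_f))^4.75 + ν·Q^9.4·(L/(gh_f))^5.2]^0.04
LQ²/(gh_f) = 0.4482; L/(gh_f) = 9.518
Term 1 = ε^1.25·(…)^4.75 = 2.21×10^-7; Term 2 = ν·Q^9.4·(…)^5.2 = 1.64×10^-7
D = 0.66·(2.21×10^-7 + 1.64×10^-7)^0.04 = 0.3656 m = 366 mm
Check: V = 2.07 m/s, Re = 3.27×10^5, f = 0.01673, h_f = 18.3 m ≈ 19.6 m ✓

D ≈ 366 mm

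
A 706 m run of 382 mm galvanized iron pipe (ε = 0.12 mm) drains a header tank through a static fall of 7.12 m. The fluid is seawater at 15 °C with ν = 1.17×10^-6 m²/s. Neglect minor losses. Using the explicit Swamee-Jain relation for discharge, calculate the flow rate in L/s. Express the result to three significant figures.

Swamee-Jain (Type II): Q = -0.965·√(gD⁵h_f/L)·ln[ε/(3.7D) + √(3.17ν²L/(gD³h_f))]
√(gD⁵h_f/L) = √(9.81·0.382⁵·7.12/706) = 0.02837
ε/(3.7D) = 8.49×10^-5; √(3.17ν²L/(gD³h_f)) = 2.81×10^-5
Q = -0.965·0.02837·ln(1.130×10^-4) = 0.2488 m³/s
Check: V = 2.17 m/s, Re = 7.09×10^5, f = 0.01614, h_f = 7.17 m ≈ 7.12 m ✓

Q ≈ 249 L/s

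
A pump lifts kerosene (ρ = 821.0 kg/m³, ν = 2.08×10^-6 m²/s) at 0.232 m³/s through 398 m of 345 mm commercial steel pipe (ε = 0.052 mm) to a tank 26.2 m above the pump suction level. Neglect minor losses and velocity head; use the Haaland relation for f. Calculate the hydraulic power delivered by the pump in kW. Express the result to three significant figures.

P_hyd ≈ 59.2 kW

V = 4Q/(πD²) = 2.482 m/s; Re = 4.12×10^5; ε/D = 1.51×10^-4; f = 0.01510
h_f = f(L/D)V²/2g = 5.470 m
Total head H = z + h_f = 26.2 + 5.470 = 31.67 m
P_hyd = ρgQH = 821.0·9.81·0.232·31.67 = 59.18 kW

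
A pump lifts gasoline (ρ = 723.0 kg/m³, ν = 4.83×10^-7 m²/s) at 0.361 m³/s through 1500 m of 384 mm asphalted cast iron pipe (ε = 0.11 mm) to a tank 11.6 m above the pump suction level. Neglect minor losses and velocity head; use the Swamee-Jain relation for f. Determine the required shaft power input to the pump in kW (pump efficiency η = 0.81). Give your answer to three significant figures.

P_shaft ≈ 130 kW

V = 4Q/(πD²) = 3.117 m/s; Re = 2.48×10^6; ε/D = 2.86×10^-4; f = 0.01518
h_f = f(L/D)V²/2g = 29.37 m
Total head H = z + h_f = 11.6 + 29.37 = 40.97 m
P_hyd = ρgQH = 723.0·9.81·0.361·40.97 = 104.9 kW
P_shaft = P_hyd/η = 104.9/0.81 = 129.5 kW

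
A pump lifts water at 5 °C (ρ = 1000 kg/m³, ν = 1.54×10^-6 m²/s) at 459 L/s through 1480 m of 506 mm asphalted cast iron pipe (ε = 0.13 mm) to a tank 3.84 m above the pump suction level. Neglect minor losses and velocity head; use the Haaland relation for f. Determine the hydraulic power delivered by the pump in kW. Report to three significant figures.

V = 4Q/(πD²) = 2.283 m/s; Re = 7.50×10^5; ε/D = 2.57×10^-4; f = 0.01541
h_f = f(L/D)V²/2g = 11.97 m
Total head H = z + h_f = 3.84 + 11.97 = 15.81 m
P_hyd = ρgQH = 1000·9.81·0.459·15.81 = 71.17 kW

P_hyd ≈ 71.2 kW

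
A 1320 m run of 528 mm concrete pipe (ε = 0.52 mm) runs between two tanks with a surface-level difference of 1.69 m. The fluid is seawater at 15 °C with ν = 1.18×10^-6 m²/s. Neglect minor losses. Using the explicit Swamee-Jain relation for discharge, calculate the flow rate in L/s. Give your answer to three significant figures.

Swamee-Jain (Type II): Q = -0.965·√(gD⁵h_f/L)·ln[ε/(3.7D) + √(3.17ν²L/(gD³h_f))]
√(gD⁵h_f/L) = √(9.81·0.528⁵·1.69/1320) = 0.02270
ε/(3.7D) = 2.66×10^-4; √(3.17ν²L/(gD³h_f)) = 4.89×10^-5
Q = -0.965·0.02270·ln(3.150×10^-4) = 0.1766 m³/s
Check: V = 0.807 m/s, Re = 3.61×10^5, f = 0.02052, h_f = 1.70 m ≈ 1.69 m ✓

Q ≈ 177 L/s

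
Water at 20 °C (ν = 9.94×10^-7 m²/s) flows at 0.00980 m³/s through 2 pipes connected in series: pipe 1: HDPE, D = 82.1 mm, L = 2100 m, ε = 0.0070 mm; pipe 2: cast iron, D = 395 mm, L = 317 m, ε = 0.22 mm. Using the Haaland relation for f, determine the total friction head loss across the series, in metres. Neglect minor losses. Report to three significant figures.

H ≈ 75.2 m

Pipe 1: V = 1.851 m/s, Re = 1.53×10^5, ε/D = 8.53×10^-5, f = 0.01683, h_1 = f(L/D)V²/2g = 75.21 m
Pipe 2: V = 0.07997 m/s, Re = 3.18×10^4, ε/D = 5.57×10^-4, f = 0.02433, h_2 = f(L/D)V²/2g = 0.006365 m
Series → Q common, losses add: H = Σh = 75.21 m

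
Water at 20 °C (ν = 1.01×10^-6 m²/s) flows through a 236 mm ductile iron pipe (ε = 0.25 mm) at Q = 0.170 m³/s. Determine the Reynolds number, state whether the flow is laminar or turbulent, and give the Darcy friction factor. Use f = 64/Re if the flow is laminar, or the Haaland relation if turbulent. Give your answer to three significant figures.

V = 4Q/(πD²) = 3.886 m/s
Re = VD/ν = 3.886·0.236/1.01×10^-6 = 9.08×10^5
Re > 4000 → turbulent; ε/D = 0.00106
Haaland: f = 0.02023

Re ≈ 9.08×10^5; turbulent; f ≈ 0.0202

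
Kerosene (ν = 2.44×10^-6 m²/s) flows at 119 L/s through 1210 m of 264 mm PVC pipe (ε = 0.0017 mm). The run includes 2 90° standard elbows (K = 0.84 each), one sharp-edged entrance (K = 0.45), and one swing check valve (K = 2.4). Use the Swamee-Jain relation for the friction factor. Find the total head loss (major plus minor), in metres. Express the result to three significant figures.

H_L ≈ 17.8 m

V = 4Q/(πD²) = 2.174 m/s; V²/2g = 0.2409 m
Re = 2.35×10^5, ε/D = 6.44×10^-6 → f = 0.01512 (Swamee-Jain)
Major: h_f = f(L/D)·V²/2g = 0.01512·4583·0.2409 = 16.69 m
Minor: ΣK = 4.53; h_m = ΣK·V²/2g = 1.091 m
Total H_L = 16.69 + 1.091 = 17.78 m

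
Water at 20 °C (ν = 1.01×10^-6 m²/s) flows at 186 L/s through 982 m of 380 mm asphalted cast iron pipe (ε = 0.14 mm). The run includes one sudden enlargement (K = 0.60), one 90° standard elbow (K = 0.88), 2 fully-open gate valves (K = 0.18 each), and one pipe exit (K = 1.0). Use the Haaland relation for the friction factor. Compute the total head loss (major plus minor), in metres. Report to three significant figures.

H_L ≈ 6.23 m

V = 4Q/(πD²) = 1.640 m/s; V²/2g = 0.1371 m
Re = 6.17×10^5, ε/D = 3.68×10^-4 → f = 0.01650 (Haaland)
Major: h_f = f(L/D)·V²/2g = 0.01650·2584·0.1371 = 5.846 m
Minor: ΣK = 2.84; h_m = ΣK·V²/2g = 0.3893 m
Total H_L = 5.846 + 0.3893 = 6.235 m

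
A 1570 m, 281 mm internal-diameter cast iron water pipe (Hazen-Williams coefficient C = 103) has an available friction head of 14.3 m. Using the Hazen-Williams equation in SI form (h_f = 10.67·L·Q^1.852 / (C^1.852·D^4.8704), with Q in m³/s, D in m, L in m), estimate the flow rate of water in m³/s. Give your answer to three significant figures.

Q ≈ 0.0805 m³/s

Rearranging: Q = [h_f·C^1.852·D^4.8704 / (10.67·L)]^(1/1.852)
Q = [14.3·103^1.852·0.281^4.8704 / (10.67·1570)]^0.540 = 0.08055 m³/s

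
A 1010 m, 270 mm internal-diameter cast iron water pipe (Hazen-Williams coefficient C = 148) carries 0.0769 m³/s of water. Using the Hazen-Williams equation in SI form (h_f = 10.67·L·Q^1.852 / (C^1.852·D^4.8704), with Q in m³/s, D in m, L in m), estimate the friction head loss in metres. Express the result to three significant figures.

h_f = 10.67·1010·0.0769^1.852 / (148^1.852·0.270^4.8704) = 5.241 m

h_f ≈ 5.24 m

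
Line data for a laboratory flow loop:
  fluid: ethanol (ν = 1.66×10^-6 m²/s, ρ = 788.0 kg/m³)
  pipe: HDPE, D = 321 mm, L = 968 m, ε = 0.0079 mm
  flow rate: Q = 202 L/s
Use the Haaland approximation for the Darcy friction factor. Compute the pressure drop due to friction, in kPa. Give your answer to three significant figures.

Δp ≈ 99.4 kPa

V = 4Q/(πD²) = 4·0.202/(π·0.321²) = 2.496 m/s
Re = VD/ν = 2.496·0.321/1.66×10^-6 = 4.83×10^5 → turbulent
ε/D = 0.0079/321 = 2.46×10^-5
Haaland: f = 0.01343
h_f = f(L/D)V²/(2g) = 0.01343·(968/0.321)·2.496²/(2·9.81) = 12.86 m
Δp = ρg·h_f = 788.0·9.81·12.86 = 99.43 kPa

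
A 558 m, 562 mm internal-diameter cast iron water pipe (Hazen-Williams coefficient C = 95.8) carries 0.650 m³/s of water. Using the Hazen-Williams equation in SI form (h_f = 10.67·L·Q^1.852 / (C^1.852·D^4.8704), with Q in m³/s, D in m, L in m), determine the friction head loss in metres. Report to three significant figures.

h_f ≈ 9.50 m

h_f = 10.67·558·0.650^1.852 / (95.8^1.852·0.562^4.8704) = 9.500 m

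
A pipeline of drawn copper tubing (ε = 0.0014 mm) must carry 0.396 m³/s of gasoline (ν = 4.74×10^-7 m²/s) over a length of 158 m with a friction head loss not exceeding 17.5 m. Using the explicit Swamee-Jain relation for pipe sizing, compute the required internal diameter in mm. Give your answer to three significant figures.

Swamee-Jain (Type III): D = 0.66·[ε^1.25·(LQ²/(gh_f))^4.75 + ν·Q^9.4·(L/(gh_f))^5.2]^0.04
LQ²/(gh_f) = 0.1443; L/(gh_f) = 0.9203
Term 1 = ε^1.25·(…)^4.75 = 4.89×10^-12; Term 2 = ν·Q^9.4·(…)^5.2 = 5.09×10^-11
D = 0.66·(4.89×10^-12 + 5.09×10^-11)^0.04 = 0.2567 m = 257 mm
Check: V = 7.65 m/s, Re = 4.14×10^6, f = 0.009588, h_f = 17.6 m ≈ 17.5 m ✓

D ≈ 257 mm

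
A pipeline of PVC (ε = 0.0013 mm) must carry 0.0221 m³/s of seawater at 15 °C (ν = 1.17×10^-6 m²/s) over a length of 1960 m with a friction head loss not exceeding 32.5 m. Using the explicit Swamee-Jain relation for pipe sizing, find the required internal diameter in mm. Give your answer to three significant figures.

D ≈ 133 mm

Swamee-Jain (Type III): D = 0.66·[ε^1.25·(LQ²/(gh_f))^4.75 + ν·Q^9.4·(L/(gh_f))^5.2]^0.04
LQ²/(gh_f) = 0.003003; L/(gh_f) = 6.148
Term 1 = ε^1.25·(…)^4.75 = 4.58×10^-20; Term 2 = ν·Q^9.4·(…)^5.2 = 4.04×10^-18
D = 0.66·(4.58×10^-20 + 4.04×10^-18)^0.04 = 0.1330 m = 133 mm
Check: V = 1.59 m/s, Re = 1.81×10^5, f = 0.01593, h_f = 30.2 m ≈ 32.5 m ✓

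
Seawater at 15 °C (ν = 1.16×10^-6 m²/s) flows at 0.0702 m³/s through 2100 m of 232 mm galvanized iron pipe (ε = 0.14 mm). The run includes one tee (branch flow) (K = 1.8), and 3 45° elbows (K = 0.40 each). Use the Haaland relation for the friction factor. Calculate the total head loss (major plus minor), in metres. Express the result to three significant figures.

H_L ≈ 24.0 m

V = 4Q/(πD²) = 1.661 m/s; V²/2g = 0.1406 m
Re = 3.32×10^5, ε/D = 6.03×10^-4 → f = 0.01855 (Haaland)
Major: h_f = f(L/D)·V²/2g = 0.01855·9052·0.1406 = 23.59 m
Minor: ΣK = 3.00; h_m = ΣK·V²/2g = 0.4217 m
Total H_L = 23.59 + 0.4217 = 24.02 m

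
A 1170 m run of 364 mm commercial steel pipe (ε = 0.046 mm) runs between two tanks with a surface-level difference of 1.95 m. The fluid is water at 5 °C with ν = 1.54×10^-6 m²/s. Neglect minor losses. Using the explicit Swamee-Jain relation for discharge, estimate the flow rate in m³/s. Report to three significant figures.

Q ≈ 0.0881 m³/s

Swamee-Jain (Type II): Q = -0.965·√(gD⁵h_f/L)·ln[ε/(3.7D) + √(3.17ν²L/(gD³h_f))]
√(gD⁵h_f/L) = √(9.81·0.364⁵·1.95/1170) = 0.01022
ε/(3.7D) = 3.42×10^-5; √(3.17ν²L/(gD³h_f)) = 9.76×10^-5
Q = -0.965·0.01022·ln(1.318×10^-4) = 0.08812 m³/s
Check: V = 0.847 m/s, Re = 2.00×10^5, f = 0.01659, h_f = 1.95 m ≈ 1.95 m ✓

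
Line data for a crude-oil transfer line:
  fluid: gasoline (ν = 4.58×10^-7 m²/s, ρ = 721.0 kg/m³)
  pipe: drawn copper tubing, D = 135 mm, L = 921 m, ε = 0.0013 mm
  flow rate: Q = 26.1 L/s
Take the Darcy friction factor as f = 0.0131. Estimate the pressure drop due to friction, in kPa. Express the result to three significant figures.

V = 4Q/(πD²) = 4·0.0261/(π·0.135²) = 1.823 m/s
h_f = f(L/D)V²/(2g) = 0.01310·(921/0.135)·1.823²/(2·9.81) = 15.14 m
Δp = ρg·h_f = 721.0·9.81·15.14 = 107.1 kPa

Δp ≈ 107 kPa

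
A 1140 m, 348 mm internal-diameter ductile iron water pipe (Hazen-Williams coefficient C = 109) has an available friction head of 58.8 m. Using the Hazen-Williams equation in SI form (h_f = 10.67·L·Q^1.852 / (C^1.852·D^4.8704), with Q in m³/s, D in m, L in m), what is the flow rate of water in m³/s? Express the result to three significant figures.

Rearranging: Q = [h_f·C^1.852·D^4.8704 / (10.67·L)]^(1/1.852)
Q = [58.8·109^1.852·0.348^4.8704 / (10.67·1140)]^0.540 = 0.3815 m³/s

Q ≈ 0.382 m³/s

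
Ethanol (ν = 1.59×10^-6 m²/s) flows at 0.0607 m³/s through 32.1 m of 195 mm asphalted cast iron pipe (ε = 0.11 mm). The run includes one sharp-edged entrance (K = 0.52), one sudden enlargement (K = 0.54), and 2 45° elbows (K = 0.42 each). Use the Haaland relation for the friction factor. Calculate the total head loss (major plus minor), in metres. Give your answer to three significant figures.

V = 4Q/(πD²) = 2.032 m/s; V²/2g = 0.2106 m
Re = 2.49×10^5, ε/D = 5.64×10^-4 → f = 0.01866 (Haaland)
Major: h_f = f(L/D)·V²/2g = 0.01866·164.6·0.2106 = 0.6467 m
Minor: ΣK = 1.90; h_m = ΣK·V²/2g = 0.4000 m
Total H_L = 0.6467 + 0.4000 = 1.047 m

H_L ≈ 1.05 m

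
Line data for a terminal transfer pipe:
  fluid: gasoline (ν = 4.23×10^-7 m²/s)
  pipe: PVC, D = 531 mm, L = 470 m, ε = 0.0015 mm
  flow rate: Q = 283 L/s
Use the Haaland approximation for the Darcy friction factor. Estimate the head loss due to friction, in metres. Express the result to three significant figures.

h_f ≈ 0.794 m

V = 4Q/(πD²) = 4·0.283/(π·0.531²) = 1.278 m/s
Re = VD/ν = 1.278·0.531/4.23×10^-7 = 1.60×10^6 → turbulent
ε/D = 0.0015/531 = 2.82×10^-6
Haaland: f = 0.01078
h_f = f(L/D)V²/(2g) = 0.01078·(470/0.531)·1.278²/(2·9.81) = 0.7943 m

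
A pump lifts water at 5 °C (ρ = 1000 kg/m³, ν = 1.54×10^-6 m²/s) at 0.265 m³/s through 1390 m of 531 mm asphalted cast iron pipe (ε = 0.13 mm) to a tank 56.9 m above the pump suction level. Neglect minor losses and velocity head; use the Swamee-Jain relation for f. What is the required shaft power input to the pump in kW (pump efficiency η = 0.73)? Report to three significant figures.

V = 4Q/(πD²) = 1.197 m/s; Re = 4.13×10^5; ε/D = 2.45×10^-4; f = 0.01617
h_f = f(L/D)V²/2g = 3.089 m
Total head H = z + h_f = 56.9 + 3.089 = 59.99 m
P_hyd = ρgQH = 1000·9.81·0.265·59.99 = 155.9 kW
P_shaft = P_hyd/η = 155.9/0.73 = 213.6 kW

P_shaft ≈ 214 kW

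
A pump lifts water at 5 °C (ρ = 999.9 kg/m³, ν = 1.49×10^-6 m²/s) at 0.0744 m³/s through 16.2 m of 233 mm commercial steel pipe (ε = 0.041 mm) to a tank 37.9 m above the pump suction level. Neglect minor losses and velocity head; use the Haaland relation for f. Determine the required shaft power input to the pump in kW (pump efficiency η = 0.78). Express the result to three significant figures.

V = 4Q/(πD²) = 1.745 m/s; Re = 2.73×10^5; ε/D = 1.76×10^-4; f = 0.01605
h_f = f(L/D)V²/2g = 0.1732 m
Total head H = z + h_f = 37.9 + 0.1732 = 38.07 m
P_hyd = ρgQH = 999.9·9.81·0.0744·38.07 = 27.79 kW
P_shaft = P_hyd/η = 27.79/0.78 = 35.62 kW

P_shaft ≈ 35.6 kW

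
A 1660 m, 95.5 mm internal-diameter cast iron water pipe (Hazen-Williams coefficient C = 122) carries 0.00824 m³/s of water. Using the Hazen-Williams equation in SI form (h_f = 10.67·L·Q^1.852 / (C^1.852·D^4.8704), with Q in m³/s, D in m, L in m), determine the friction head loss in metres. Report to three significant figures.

h_f = 10.67·1660·0.00824^1.852 / (122^1.852·0.0955^4.8704) = 31.08 m

h_f ≈ 31.1 m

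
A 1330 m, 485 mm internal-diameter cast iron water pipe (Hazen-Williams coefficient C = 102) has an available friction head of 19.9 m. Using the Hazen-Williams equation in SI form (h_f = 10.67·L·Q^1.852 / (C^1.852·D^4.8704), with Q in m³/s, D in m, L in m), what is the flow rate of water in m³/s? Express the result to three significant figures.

Q ≈ 0.438 m³/s

Rearranging: Q = [h_f·C^1.852·D^4.8704 / (10.67·L)]^(1/1.852)
Q = [19.9·102^1.852·0.485^4.8704 / (10.67·1330)]^0.540 = 0.4381 m³/s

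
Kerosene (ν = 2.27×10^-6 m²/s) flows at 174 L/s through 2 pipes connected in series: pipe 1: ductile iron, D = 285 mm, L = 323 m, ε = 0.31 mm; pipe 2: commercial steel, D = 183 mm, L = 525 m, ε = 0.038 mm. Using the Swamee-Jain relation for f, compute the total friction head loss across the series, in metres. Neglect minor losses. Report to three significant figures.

H ≈ 108 m

Pipe 1: V = 2.728 m/s, Re = 3.42×10^5, ε/D = 0.00109, f = 0.02099, h_1 = f(L/D)V²/2g = 9.020 m
Pipe 2: V = 6.615 m/s, Re = 5.33×10^5, ε/D = 2.08×10^-4, f = 0.01550, h_2 = f(L/D)V²/2g = 99.19 m
Series → Q common, losses add: H = Σh = 108.2 m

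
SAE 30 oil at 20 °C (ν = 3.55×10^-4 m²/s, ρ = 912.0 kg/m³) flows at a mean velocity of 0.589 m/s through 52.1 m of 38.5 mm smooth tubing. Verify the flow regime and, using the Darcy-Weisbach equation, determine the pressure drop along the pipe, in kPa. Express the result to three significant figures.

Re = VD/ν = 0.589·0.03850/3.55×10^-4 = 63.9 → laminar (Re < 2300)
f = 64/Re = 1.002
h_f = f(L/D)V²/(2g) = 1.002·(52.1/0.03850)·0.589²/(2·9.81) = 23.97 m
Δp = ρg·h_f = 912.0·9.81·23.97 = 214.5 kPa

Δp ≈ 214 kPa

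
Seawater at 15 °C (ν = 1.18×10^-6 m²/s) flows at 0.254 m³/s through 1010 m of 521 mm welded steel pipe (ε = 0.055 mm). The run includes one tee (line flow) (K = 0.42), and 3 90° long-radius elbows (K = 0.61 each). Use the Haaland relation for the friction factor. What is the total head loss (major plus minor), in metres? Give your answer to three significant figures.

V = 4Q/(πD²) = 1.191 m/s; V²/2g = 0.07235 m
Re = 5.26×10^5, ε/D = 1.06×10^-4 → f = 0.01424 (Haaland)
Major: h_f = f(L/D)·V²/2g = 0.01424·1939·0.07235 = 1.998 m
Minor: ΣK = 2.25; h_m = ΣK·V²/2g = 0.1628 m
Total H_L = 1.998 + 0.1628 = 2.161 m

H_L ≈ 2.16 m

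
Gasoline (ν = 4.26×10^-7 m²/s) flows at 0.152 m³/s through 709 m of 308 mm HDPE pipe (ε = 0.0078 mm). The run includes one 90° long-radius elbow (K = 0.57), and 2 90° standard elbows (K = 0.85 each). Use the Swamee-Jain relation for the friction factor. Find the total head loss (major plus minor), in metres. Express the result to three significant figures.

V = 4Q/(πD²) = 2.040 m/s; V²/2g = 0.2121 m
Re = 1.48×10^6, ε/D = 2.53×10^-5 → f = 0.01162 (Swamee-Jain)
Major: h_f = f(L/D)·V²/2g = 0.01162·2302·0.2121 = 5.672 m
Minor: ΣK = 2.27; h_m = ΣK·V²/2g = 0.4815 m
Total H_L = 5.672 + 0.4815 = 6.154 m

H_L ≈ 6.15 m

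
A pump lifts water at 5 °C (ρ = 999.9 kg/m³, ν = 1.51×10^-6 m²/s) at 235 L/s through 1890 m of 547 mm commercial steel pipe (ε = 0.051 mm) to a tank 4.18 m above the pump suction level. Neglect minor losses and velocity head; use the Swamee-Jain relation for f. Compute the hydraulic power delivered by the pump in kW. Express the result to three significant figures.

P_hyd ≈ 15.7 kW

V = 4Q/(πD²) = 1.000 m/s; Re = 3.62×10^5; ε/D = 9.32×10^-5; f = 0.01498
h_f = f(L/D)V²/2g = 2.638 m
Total head H = z + h_f = 4.18 + 2.638 = 6.818 m
P_hyd = ρgQH = 999.9·9.81·0.235·6.818 = 15.72 kW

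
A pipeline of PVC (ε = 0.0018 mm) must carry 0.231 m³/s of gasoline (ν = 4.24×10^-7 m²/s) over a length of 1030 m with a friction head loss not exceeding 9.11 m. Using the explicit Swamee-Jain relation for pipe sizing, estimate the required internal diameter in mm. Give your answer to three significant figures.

D ≈ 352 mm

Swamee-Jain (Type III): D = 0.66·[ε^1.25·(LQ²/(gh_f))^4.75 + ν·Q^9.4·(L/(gh_f))^5.2]^0.04
LQ²/(gh_f) = 0.6150; L/(gh_f) = 11.53
Term 1 = ε^1.25·(…)^4.75 = 6.55×10^-9; Term 2 = ν·Q^9.4·(…)^5.2 = 1.47×10^-7
D = 0.66·(6.55×10^-9 + 1.47×10^-7)^0.04 = 0.3523 m = 352 mm
Check: V = 2.37 m/s, Re = 1.97×10^6, f = 0.01058, h_f = 8.85 m ≈ 9.11 m ✓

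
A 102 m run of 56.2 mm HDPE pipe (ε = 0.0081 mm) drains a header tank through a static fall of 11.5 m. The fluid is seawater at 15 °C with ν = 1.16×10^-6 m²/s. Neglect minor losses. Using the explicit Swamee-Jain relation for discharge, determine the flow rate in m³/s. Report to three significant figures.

Q ≈ 0.00653 m³/s

Swamee-Jain (Type II): Q = -0.965·√(gD⁵h_f/L)·ln[ε/(3.7D) + √(3.17ν²L/(gD³h_f))]
√(gD⁵h_f/L) = √(9.81·0.0562⁵·11.5/102) = 7.875×10^-4
ε/(3.7D) = 3.90×10^-5; √(3.17ν²L/(gD³h_f)) = 1.47×10^-4
Q = -0.965·7.875×10^-4·ln(1.864×10^-4) = 0.006526 m³/s
Check: V = 2.63 m/s, Re = 1.27×10^5, f = 0.01794, h_f = 11.5 m ≈ 11.5 m ✓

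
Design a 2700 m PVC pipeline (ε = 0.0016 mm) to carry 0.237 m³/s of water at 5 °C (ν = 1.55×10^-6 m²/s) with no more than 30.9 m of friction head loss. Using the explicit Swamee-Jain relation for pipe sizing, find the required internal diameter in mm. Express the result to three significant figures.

Swamee-Jain (Type III): D = 0.66·[ε^1.25·(LQ²/(gh_f))^4.75 + ν·Q^9.4·(L/(gh_f))^5.2]^0.04
LQ²/(gh_f) = 0.5003; L/(gh_f) = 8.907
Term 1 = ε^1.25·(…)^4.75 = 2.12×10^-9; Term 2 = ν·Q^9.4·(…)^5.2 = 1.78×10^-7
D = 0.66·(2.12×10^-9 + 1.78×10^-7)^0.04 = 0.3547 m = 355 mm
Check: V = 2.40 m/s, Re = 5.49×10^5, f = 0.01295, h_f = 28.9 m ≈ 30.9 m ✓

D ≈ 355 mm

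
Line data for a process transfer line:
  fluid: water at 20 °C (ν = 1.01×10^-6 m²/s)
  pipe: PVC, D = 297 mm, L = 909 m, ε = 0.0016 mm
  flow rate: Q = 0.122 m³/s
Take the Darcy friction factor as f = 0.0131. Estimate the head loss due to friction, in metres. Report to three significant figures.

h_f ≈ 6.34 m

V = 4Q/(πD²) = 4·0.122/(π·0.297²) = 1.761 m/s
h_f = f(L/D)V²/(2g) = 0.01310·(909/0.297)·1.761²/(2·9.81) = 6.337 m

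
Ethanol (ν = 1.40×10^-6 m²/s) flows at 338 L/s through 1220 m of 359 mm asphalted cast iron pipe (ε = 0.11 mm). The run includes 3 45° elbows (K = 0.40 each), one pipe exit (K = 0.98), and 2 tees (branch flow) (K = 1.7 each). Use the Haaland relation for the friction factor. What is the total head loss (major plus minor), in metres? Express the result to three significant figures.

H_L ≈ 33.6 m

V = 4Q/(πD²) = 3.339 m/s; V²/2g = 0.5683 m
Re = 8.56×10^5, ε/D = 3.06×10^-4 → f = 0.01576 (Haaland)
Major: h_f = f(L/D)·V²/2g = 0.01576·3398·0.5683 = 30.43 m
Minor: ΣK = 5.58; h_m = ΣK·V²/2g = 3.171 m
Total H_L = 30.43 + 3.171 = 33.60 m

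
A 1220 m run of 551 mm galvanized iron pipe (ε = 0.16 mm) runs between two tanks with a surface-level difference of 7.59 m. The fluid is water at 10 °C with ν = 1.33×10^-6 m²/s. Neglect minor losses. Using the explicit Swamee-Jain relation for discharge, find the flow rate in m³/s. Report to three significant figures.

Swamee-Jain (Type II): Q = -0.965·√(gD⁵h_f/L)·ln[ε/(3.7D) + √(3.17ν²L/(gD³h_f))]
√(gD⁵h_f/L) = √(9.81·0.551⁵·7.59/1220) = 0.05567
ε/(3.7D) = 7.85×10^-5; √(3.17ν²L/(gD³h_f)) = 2.34×10^-5
Q = -0.965·0.05567·ln(1.019×10^-4) = 0.4938 m³/s
Check: V = 2.07 m/s, Re = 8.58×10^5, f = 0.01578, h_f = 7.64 m ≈ 7.59 m ✓

Q ≈ 0.494 m³/s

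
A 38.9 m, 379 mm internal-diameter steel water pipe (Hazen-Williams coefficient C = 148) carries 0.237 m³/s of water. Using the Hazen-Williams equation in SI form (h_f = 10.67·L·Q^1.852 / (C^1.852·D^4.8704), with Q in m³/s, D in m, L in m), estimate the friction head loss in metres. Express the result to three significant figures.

h_f = 10.67·38.9·0.237^1.852 / (148^1.852·0.379^4.8704) = 0.3112 m

h_f ≈ 0.311 m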